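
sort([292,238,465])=[238,292, 465]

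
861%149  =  116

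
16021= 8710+7311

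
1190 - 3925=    - 2735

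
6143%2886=371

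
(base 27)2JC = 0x7BF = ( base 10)1983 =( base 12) 1193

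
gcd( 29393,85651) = 1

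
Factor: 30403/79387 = 7^( - 1)*11^( - 1) * 1031^( -1) * 30403^1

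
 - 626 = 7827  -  8453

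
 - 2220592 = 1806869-4027461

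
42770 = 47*910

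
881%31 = 13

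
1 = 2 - 1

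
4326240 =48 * 90130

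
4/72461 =4/72461= 0.00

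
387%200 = 187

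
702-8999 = -8297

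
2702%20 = 2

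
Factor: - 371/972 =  - 2^ ( - 2) *3^( - 5) *7^1 * 53^1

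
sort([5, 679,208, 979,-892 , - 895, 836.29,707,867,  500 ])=[  -  895,  -  892 , 5,208, 500 , 679, 707, 836.29, 867, 979 ]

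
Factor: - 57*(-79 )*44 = 2^2*3^1*11^1 *19^1*79^1 = 198132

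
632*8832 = 5581824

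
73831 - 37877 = 35954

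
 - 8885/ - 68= 8885/68 = 130.66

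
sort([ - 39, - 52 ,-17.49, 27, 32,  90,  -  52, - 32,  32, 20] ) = [ - 52, - 52, - 39,- 32, - 17.49,20, 27,32,32, 90]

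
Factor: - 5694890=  - 2^1 * 5^1*211^1*2699^1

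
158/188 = 79/94 = 0.84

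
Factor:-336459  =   - 3^1*112153^1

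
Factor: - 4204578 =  - 2^1*3^1*7^1*100109^1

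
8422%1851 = 1018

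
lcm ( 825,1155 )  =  5775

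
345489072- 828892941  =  -483403869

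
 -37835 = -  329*115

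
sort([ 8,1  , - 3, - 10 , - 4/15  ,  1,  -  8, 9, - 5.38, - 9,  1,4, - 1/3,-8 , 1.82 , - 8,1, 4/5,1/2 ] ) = [ - 10, - 9, - 8,- 8, - 8  , - 5.38 ,-3, - 1/3, - 4/15, 1/2 , 4/5 , 1  ,  1,1 , 1, 1.82 , 4,8,9]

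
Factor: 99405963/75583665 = 3^(-1 ) * 5^( - 1)*157^1 * 677^( - 1 )*827^ (  -  1) * 70351^1=   11045107/8398185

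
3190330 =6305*506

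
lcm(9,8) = 72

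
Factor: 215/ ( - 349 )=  -5^1*43^1 * 349^(-1 ) 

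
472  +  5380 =5852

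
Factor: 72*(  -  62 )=- 2^4*3^2 *31^1=- 4464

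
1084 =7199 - 6115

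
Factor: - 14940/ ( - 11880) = 83/66 = 2^( - 1)*3^( - 1 )*11^( - 1) * 83^1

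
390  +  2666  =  3056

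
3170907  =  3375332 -204425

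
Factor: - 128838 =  - 2^1*3^1*109^1*197^1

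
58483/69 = 58483/69 = 847.58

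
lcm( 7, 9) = 63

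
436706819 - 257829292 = 178877527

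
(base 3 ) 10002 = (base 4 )1103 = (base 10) 83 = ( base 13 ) 65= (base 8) 123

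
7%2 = 1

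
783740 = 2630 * 298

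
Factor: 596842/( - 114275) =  - 2^1 * 5^( - 2)*7^(-1 )*457^1 = - 914/175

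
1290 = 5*258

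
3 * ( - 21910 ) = - 65730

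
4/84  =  1/21=0.05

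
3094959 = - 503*(-6153 )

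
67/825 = 67/825 = 0.08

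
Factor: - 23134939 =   -  23134939^1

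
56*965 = 54040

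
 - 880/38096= - 55/2381= - 0.02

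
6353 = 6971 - 618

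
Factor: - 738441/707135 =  - 67131/64285 = -3^2 * 5^( - 1 )*13^( - 1 ) * 23^( - 1 )*43^( - 1 )*7459^1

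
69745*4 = 278980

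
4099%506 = 51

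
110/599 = 110/599 = 0.18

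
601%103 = 86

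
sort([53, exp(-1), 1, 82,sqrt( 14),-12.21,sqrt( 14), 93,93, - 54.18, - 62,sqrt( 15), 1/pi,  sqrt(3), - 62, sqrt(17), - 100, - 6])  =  [ - 100, - 62, -62, - 54.18, - 12.21, - 6 , 1/pi, exp( - 1 ),1,sqrt( 3), sqrt(14),sqrt ( 14 ), sqrt(15 ),sqrt( 17) , 53,82 , 93, 93] 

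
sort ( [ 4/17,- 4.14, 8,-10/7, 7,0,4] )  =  [-4.14, - 10/7, 0,4/17, 4, 7,8 ] 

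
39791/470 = 84 + 311/470 = 84.66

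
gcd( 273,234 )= 39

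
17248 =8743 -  -8505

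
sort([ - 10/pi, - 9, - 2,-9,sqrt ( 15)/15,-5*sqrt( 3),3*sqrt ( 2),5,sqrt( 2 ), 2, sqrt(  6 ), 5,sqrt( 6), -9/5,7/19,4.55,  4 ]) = [ - 9 , - 9, - 5  *sqrt( 3), - 10/pi,  -  2,  -  9/5, sqrt( 15)/15,7/19,  sqrt( 2), 2, sqrt( 6),sqrt( 6 ) , 4,  3*sqrt (2 ),4.55,  5, 5 ]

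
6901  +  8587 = 15488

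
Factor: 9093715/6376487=5^1*13^(-1)*490499^(-1)*1818743^1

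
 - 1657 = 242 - 1899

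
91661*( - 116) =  - 10632676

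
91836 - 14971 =76865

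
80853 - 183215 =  - 102362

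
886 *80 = 70880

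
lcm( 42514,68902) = 1998158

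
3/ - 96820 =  - 1 + 96817/96820=- 0.00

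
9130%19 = 10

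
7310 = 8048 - 738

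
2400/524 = 600/131 = 4.58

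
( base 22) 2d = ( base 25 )27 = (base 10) 57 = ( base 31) 1q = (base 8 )71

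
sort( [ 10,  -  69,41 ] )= [ - 69,10, 41] 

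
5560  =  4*1390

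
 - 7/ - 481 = 7/481 = 0.01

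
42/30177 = 2/1437 = 0.00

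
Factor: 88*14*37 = 2^4*7^1* 11^1*37^1 = 45584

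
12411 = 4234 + 8177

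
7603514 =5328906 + 2274608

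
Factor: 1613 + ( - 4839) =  - 2^1*1613^1  =  -3226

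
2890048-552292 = 2337756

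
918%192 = 150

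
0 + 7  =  7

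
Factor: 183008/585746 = 304/973 = 2^4*7^( -1)*19^1*139^(-1)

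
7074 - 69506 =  -62432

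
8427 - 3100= 5327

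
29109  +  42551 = 71660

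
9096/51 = 178+6/17 = 178.35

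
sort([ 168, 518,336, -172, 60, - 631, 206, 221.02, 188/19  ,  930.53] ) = [-631, - 172,  188/19,60,  168,206, 221.02,336, 518, 930.53 ] 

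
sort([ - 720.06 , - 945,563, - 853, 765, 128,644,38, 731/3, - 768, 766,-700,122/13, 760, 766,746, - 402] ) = [-945,-853, - 768, - 720.06, - 700, - 402, 122/13,38, 128 , 731/3,563,644, 746,760,765 , 766, 766]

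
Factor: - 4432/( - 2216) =2 =2^1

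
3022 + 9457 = 12479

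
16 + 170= 186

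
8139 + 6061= 14200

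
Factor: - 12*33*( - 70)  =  27720 = 2^3*3^2*5^1*7^1*11^1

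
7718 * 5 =38590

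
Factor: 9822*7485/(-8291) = - 73517670/8291 = -  2^1*3^2*5^1*499^1 * 1637^1*8291^ ( - 1)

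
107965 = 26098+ 81867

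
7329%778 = 327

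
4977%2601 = 2376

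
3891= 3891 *1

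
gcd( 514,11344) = 2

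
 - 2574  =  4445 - 7019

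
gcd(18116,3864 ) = 28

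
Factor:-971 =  - 971^1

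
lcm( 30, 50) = 150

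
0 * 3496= 0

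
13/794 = 13/794 = 0.02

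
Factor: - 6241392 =- 2^4*3^2*89^1*487^1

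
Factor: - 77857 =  - 13^1*53^1 * 113^1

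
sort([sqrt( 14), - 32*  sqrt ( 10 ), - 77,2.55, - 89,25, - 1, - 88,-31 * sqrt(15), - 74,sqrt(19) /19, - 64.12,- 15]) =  [ - 31*sqrt( 15), - 32*sqrt( 10 ), - 89, - 88, - 77,  -  74, - 64.12, - 15, - 1,  sqrt(19)/19, 2.55,sqrt ( 14 ),25] 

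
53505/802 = 53505/802 = 66.71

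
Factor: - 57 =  - 3^1 *19^1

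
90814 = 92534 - 1720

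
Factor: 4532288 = 2^6*23^1 * 3079^1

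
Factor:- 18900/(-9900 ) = 3^1*7^1*11^( - 1) =21/11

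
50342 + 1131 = 51473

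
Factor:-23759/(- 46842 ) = 2^( - 1)*3^ (-1)*23^1*37^(-1)*211^(-1)*1033^1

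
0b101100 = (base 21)22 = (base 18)28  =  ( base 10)44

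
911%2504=911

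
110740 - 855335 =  - 744595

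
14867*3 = 44601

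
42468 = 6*7078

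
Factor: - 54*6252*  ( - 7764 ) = 2^5 * 3^5 * 521^1*647^1 =2621188512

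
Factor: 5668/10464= 13/24 = 2^( - 3)*3^( - 1) *13^1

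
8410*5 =42050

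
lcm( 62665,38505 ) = 3195915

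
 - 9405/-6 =1567 + 1/2 = 1567.50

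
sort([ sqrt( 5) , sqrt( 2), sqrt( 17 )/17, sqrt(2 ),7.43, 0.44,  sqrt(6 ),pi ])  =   [sqrt( 17 )/17,0.44,sqrt( 2),sqrt(2 ),sqrt( 5 ), sqrt( 6), pi,7.43] 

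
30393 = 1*30393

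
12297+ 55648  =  67945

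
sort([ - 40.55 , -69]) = [  -  69, -40.55] 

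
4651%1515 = 106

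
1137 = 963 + 174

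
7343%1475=1443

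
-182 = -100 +-82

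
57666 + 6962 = 64628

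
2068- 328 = 1740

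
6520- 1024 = 5496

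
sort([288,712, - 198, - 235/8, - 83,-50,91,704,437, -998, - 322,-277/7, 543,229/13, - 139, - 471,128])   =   [  -  998, - 471,  -  322,  -  198, - 139, - 83,- 50, - 277/7, - 235/8,229/13,  91,  128,288 , 437,543, 704,  712 ] 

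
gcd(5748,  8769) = 3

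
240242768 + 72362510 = 312605278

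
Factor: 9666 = 2^1 * 3^3 * 179^1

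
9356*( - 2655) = - 24840180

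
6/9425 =6/9425 = 0.00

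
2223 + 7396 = 9619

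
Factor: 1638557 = 463^1*3539^1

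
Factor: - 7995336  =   - 2^3*3^1*333139^1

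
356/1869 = 4/21 = 0.19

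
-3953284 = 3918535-7871819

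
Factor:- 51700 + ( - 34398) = -2^1*43049^1=- 86098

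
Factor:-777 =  - 3^1*7^1*37^1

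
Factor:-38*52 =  - 2^3*13^1 * 19^1 = - 1976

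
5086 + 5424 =10510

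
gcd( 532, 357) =7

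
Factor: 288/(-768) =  - 2^( - 3 ) *3^1= -3/8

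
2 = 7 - 5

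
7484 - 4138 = 3346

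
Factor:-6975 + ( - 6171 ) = - 2^1 * 3^1*7^1*313^1 = - 13146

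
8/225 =8/225= 0.04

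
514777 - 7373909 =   -  6859132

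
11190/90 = 124 + 1/3 = 124.33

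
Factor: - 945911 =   -  41^1*23071^1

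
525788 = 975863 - 450075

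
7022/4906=3511/2453 = 1.43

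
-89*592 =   -  52688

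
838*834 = 698892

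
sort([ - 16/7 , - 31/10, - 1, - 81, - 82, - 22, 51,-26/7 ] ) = [-82 , - 81, - 22, - 26/7,  -  31/10, - 16/7 , - 1 , 51 ]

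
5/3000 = 1/600 = 0.00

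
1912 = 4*478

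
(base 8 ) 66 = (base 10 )54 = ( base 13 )42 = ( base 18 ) 30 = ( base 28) 1Q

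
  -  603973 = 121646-725619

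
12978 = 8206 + 4772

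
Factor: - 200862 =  - 2^1 * 3^2*11159^1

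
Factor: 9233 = 7^1*1319^1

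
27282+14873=42155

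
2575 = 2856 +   -  281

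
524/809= 524/809 =0.65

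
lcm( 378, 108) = 756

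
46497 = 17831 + 28666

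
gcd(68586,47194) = 14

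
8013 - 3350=4663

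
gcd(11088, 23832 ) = 72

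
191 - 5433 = - 5242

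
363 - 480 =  - 117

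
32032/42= 2288/3 = 762.67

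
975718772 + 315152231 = 1290871003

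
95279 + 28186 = 123465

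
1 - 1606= -1605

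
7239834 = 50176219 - 42936385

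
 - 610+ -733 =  - 1343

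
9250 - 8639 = 611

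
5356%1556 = 688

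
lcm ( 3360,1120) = 3360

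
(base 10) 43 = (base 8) 53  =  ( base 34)19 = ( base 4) 223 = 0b101011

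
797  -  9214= -8417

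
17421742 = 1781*9782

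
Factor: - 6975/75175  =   - 3^2*97^( - 1) = - 9/97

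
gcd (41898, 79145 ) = 1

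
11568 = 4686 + 6882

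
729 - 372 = 357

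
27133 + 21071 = 48204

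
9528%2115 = 1068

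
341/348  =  341/348 = 0.98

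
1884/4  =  471 =471.00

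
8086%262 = 226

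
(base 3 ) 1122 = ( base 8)54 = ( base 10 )44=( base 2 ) 101100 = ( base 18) 28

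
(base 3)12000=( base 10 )135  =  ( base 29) 4j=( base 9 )160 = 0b10000111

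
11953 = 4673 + 7280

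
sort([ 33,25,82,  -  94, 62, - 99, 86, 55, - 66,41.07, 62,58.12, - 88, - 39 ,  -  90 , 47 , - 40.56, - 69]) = [ - 99, -94,-90, - 88, - 69, - 66, - 40.56 , - 39,25, 33, 41.07 , 47, 55,58.12, 62,62, 82, 86]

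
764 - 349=415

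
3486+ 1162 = 4648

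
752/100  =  7 + 13/25 = 7.52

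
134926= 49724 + 85202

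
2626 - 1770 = 856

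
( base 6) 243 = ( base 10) 99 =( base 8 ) 143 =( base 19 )54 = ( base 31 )36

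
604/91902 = 302/45951 =0.01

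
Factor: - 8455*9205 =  - 5^2 *7^1*19^1 * 89^1*263^1 = - 77828275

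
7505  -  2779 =4726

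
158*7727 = 1220866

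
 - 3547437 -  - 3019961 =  - 527476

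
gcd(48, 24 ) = 24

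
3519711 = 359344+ 3160367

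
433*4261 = 1845013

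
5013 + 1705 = 6718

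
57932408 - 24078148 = 33854260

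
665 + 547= 1212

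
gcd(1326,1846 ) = 26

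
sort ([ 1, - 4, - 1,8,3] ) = [ - 4 , - 1, 1,3 , 8 ] 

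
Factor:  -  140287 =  - 7^3*409^1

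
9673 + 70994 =80667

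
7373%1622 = 885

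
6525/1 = 6525 = 6525.00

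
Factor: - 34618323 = - 3^1 * 19^1 * 607339^1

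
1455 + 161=1616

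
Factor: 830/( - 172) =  -415/86=-  2^( - 1)*5^1 * 43^( - 1)*83^1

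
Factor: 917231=7^2*18719^1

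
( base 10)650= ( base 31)KU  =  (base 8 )1212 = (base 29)MC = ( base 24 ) 132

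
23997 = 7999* 3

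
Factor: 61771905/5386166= 2^( - 1) * 3^2*5^1*13^1*23^1 *107^( -1) *4591^1*25169^( - 1)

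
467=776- 309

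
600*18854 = 11312400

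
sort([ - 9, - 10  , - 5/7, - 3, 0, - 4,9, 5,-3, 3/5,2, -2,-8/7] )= [ - 10, - 9, - 4, - 3, - 3,-2, - 8/7 , - 5/7,0,3/5,2 , 5, 9]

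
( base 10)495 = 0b111101111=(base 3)200100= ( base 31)fu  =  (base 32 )FF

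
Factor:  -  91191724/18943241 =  - 2^2*13^2*277^1*487^1*18943241^ ( - 1) 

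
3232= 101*32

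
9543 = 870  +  8673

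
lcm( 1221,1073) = 35409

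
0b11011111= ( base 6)1011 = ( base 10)223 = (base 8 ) 337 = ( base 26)8F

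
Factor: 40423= 40423^1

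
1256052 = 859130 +396922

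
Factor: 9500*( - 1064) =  - 10108000 = - 2^5* 5^3*7^1*19^2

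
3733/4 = 3733/4 = 933.25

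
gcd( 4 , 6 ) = 2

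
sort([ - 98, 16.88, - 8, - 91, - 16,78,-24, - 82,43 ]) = [ - 98,-91,-82, - 24, - 16, - 8,16.88,  43,78]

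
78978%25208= 3354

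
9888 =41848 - 31960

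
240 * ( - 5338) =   -  1281120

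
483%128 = 99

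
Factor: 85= 5^1*17^1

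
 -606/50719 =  -606/50719  =  - 0.01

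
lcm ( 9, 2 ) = 18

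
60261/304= 198 + 69/304  =  198.23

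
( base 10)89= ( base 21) 45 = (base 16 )59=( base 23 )3k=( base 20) 49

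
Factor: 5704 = 2^3*23^1* 31^1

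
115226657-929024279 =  - 813797622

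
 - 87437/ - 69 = 1267+ 14/69 = 1267.20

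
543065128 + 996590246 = 1539655374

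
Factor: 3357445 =5^1*7^1*13^1*47^1*157^1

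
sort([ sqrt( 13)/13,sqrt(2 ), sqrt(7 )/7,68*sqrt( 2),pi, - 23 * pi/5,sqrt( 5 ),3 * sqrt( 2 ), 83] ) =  [-23*pi/5,sqrt(13 )/13,  sqrt( 7 )/7, sqrt( 2 ),sqrt( 5),pi,3*sqrt(2),  83,68 * sqrt(2) ] 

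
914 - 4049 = -3135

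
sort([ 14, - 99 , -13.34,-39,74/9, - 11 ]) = [ - 99, - 39, - 13.34, - 11, 74/9,14] 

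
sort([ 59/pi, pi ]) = [pi , 59/pi] 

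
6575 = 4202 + 2373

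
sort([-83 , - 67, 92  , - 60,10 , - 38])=[ - 83, - 67 ,- 60, - 38, 10,92 ] 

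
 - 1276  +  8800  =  7524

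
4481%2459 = 2022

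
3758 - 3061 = 697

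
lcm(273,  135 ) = 12285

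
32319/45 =3591/5= 718.20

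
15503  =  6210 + 9293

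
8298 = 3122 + 5176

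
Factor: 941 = 941^1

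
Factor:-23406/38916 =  - 83/138 = - 2^( - 1)*3^( - 1)*23^(- 1)*83^1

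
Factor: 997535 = 5^1*7^1*11^1*2591^1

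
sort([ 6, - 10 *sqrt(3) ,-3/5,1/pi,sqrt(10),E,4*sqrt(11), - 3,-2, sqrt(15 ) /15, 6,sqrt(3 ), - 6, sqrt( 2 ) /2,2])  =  [-10*sqrt(  3),-6,-3, - 2,-3/5,sqrt( 15 ) /15,  1/pi,  sqrt( 2)/2,sqrt(3 ),2,E, sqrt( 10 ),6, 6,4*sqrt(11) ]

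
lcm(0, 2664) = 0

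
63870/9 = 7096 + 2/3 = 7096.67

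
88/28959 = 88/28959 = 0.00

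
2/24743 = 2/24743 = 0.00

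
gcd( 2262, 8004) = 174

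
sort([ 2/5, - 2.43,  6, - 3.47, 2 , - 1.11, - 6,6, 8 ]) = [ - 6, - 3.47,-2.43, - 1.11, 2/5 , 2, 6,  6,8 ] 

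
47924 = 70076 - 22152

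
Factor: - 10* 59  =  -590=- 2^1 * 5^1*59^1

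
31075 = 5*6215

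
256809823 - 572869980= -316060157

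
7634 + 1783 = 9417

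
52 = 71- 19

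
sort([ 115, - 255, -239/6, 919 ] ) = [ - 255, - 239/6,115,919] 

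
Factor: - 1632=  - 2^5*3^1*17^1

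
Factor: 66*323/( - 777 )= - 7106/259=-  2^1*7^( - 1) * 11^1*17^1*19^1*37^(-1)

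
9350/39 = 239 + 29/39 =239.74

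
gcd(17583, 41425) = 1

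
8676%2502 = 1170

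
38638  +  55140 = 93778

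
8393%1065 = 938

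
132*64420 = 8503440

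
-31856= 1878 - 33734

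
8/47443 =8/47443 =0.00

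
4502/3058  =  1 + 722/1529 = 1.47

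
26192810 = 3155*8302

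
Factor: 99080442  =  2^1*3^3 * 499^1*3677^1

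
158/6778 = 79/3389 = 0.02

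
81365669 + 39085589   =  120451258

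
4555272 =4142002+413270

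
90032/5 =90032/5 =18006.40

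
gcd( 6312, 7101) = 789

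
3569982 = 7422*481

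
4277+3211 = 7488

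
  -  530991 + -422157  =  -953148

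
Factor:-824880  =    -  2^4*3^1 * 5^1*7^1*491^1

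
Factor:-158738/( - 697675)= 2^1*5^(-2) * 11^( - 1 )*43^( - 1)*59^( - 1 )* 139^1*571^1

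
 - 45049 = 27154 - 72203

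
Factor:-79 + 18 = -61^1 =-61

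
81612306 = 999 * 81694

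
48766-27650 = 21116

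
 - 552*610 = - 336720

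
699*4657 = 3255243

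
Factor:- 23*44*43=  - 43516= -2^2*11^1*23^1 * 43^1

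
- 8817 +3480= - 5337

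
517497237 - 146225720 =371271517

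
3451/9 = 383 +4/9 = 383.44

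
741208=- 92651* ( - 8)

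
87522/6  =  14587 = 14587.00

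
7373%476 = 233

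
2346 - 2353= - 7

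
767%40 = 7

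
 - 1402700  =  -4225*332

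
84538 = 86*983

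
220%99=22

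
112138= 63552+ 48586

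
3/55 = 3/55 =0.05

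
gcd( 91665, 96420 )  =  15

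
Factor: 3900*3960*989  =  15274116000 = 2^5*3^3*5^3 * 11^1*13^1*23^1*43^1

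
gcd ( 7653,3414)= 3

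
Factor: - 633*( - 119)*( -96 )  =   - 7231392 = - 2^5*3^2*7^1*17^1*211^1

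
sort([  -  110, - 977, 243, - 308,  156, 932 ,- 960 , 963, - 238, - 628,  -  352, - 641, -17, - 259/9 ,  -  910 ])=[  -  977 , -960,  -  910, - 641, - 628, - 352,  -  308,-238, - 110,-259/9, - 17, 156, 243, 932,  963]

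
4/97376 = 1/24344= 0.00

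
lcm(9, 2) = 18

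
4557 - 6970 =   -  2413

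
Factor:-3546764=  - 2^2*13^1*68207^1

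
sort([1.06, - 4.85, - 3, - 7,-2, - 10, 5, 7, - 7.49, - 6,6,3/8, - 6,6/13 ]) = [-10,-7.49 , - 7 , - 6, - 6, - 4.85, - 3, - 2,3/8,  6/13,1.06,5,6,7]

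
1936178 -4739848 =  -2803670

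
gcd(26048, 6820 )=44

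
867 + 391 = 1258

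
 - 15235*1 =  - 15235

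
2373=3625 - 1252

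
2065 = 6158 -4093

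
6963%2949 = 1065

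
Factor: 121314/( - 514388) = -60657/257194 = - 2^(- 1)*3^1*7^( - 1)*18371^( - 1)*20219^1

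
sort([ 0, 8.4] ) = [ 0,8.4]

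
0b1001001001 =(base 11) 492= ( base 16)249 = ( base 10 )585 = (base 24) 109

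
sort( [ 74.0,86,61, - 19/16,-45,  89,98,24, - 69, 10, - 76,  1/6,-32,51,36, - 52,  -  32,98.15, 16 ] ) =[- 76, - 69,-52,-45,- 32,- 32,-19/16,1/6,10, 16,24, 36,51,61,74.0,86,89,  98,98.15] 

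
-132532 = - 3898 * 34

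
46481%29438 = 17043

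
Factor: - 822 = -2^1 * 3^1*137^1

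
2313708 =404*5727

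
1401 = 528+873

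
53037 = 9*5893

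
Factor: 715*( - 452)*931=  - 2^2 * 5^1 * 7^2*11^1*13^1*19^1*113^1 = - 300880580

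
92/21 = 92/21 =4.38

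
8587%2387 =1426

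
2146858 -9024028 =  - 6877170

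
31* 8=248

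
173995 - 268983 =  - 94988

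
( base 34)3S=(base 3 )11211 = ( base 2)10000010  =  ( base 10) 130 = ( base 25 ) 55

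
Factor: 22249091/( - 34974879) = - 3^ ( - 1 )*37^( - 1) * 487^( - 1 )*647^( - 1)*22249091^1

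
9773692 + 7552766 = 17326458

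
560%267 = 26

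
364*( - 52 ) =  - 18928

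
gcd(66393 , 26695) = 1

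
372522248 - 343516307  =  29005941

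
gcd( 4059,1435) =41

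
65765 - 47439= 18326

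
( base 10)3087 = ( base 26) 4ej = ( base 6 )22143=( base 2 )110000001111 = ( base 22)687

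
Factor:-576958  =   - 2^1 * 53^1*5443^1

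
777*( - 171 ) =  - 132867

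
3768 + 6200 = 9968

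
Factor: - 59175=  - 3^2*5^2*263^1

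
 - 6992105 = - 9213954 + 2221849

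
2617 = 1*2617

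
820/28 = 205/7 = 29.29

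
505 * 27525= 13900125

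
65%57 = 8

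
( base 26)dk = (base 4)11212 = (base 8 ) 546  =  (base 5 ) 2413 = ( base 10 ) 358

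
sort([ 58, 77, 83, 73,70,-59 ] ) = [ - 59, 58, 70, 73, 77, 83 ]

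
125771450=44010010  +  81761440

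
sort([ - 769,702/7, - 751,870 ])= [ - 769, - 751, 702/7, 870 ]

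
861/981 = 287/327 = 0.88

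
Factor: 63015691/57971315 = 5^( - 1) * 1013^1  *1531^( - 1)*7573^( - 1) * 62207^1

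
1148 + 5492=6640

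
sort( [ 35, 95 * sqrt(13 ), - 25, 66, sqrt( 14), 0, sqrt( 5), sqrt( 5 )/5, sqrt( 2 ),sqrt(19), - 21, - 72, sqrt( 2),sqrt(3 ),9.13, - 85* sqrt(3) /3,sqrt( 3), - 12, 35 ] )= [-72,-85*sqrt( 3 ) /3,-25, - 21, - 12, 0, sqrt(5)/5 , sqrt ( 2) , sqrt( 2 ), sqrt( 3) , sqrt( 3 ), sqrt( 5 ), sqrt( 14 ), sqrt(19),  9.13, 35, 35, 66, 95 * sqrt( 13)] 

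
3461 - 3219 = 242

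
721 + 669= 1390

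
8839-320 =8519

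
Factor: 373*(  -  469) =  - 174937 = -  7^1*67^1*373^1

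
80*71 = 5680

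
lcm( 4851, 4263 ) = 140679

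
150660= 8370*18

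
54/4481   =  54/4481 =0.01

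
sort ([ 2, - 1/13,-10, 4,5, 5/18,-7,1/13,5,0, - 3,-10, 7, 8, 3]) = [  -  10, - 10, - 7,  -  3,-1/13, 0,1/13,5/18, 2, 3,4, 5, 5,7, 8 ] 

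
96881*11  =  1065691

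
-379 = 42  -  421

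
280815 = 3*93605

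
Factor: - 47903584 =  - 2^5* 1496987^1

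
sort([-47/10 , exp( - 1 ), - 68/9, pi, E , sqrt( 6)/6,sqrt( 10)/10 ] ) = [ - 68/9, - 47/10, sqrt (10 )/10, exp (-1), sqrt( 6 )/6, E, pi]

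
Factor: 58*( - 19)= - 2^1*  19^1* 29^1 = -1102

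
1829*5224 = 9554696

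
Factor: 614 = 2^1*307^1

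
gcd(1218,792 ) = 6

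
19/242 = 19/242  =  0.08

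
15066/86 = 175 + 8/43  =  175.19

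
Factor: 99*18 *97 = 172854 = 2^1*3^4*11^1*97^1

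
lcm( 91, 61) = 5551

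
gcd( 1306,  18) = 2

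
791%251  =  38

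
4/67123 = 4/67123 = 0.00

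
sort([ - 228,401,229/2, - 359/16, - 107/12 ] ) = [ - 228, - 359/16, - 107/12,229/2 , 401] 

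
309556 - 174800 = 134756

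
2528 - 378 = 2150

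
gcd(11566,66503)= 1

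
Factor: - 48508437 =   -  3^1*83^1*194813^1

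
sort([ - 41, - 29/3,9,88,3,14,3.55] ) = [ - 41, - 29/3,3 , 3.55, 9, 14,88]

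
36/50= 18/25 = 0.72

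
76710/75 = 5114/5=1022.80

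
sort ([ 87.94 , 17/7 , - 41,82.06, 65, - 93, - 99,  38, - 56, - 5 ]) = [ -99,-93, - 56, - 41, - 5, 17/7,38, 65,  82.06,87.94 ]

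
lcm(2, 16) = 16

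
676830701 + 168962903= 845793604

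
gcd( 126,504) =126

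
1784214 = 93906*19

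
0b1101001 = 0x69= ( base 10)105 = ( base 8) 151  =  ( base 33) 36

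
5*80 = 400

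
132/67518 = 2/1023 = 0.00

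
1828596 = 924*1979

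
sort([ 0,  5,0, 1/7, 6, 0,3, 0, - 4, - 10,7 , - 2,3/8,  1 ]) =[ - 10,- 4, - 2, 0,0, 0,0,  1/7,3/8,1,3,5,6 , 7 ] 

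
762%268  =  226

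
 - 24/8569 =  - 1 + 8545/8569 = - 0.00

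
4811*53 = 254983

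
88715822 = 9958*8909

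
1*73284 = 73284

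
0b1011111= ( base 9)115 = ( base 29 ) 38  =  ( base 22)47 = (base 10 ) 95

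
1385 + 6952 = 8337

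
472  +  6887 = 7359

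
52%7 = 3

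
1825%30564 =1825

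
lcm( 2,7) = 14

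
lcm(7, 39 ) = 273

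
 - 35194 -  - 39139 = 3945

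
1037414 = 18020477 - 16983063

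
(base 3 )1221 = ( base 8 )64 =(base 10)52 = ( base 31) 1L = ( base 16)34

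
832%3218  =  832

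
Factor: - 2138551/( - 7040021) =2138551^1*7040021^( - 1)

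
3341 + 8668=12009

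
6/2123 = 6/2123=0.00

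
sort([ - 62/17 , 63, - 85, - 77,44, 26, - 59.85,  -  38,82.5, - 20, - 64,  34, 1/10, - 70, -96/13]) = [ - 85, - 77 , - 70, - 64,- 59.85, - 38, - 20, - 96/13, - 62/17,1/10,26,34,44,63,82.5] 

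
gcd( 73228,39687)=1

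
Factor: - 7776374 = -2^1*191^1*20357^1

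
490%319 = 171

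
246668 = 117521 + 129147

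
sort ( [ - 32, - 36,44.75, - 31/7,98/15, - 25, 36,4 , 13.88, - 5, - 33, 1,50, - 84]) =[-84, - 36, - 33, - 32 , - 25,-5, - 31/7,1,  4,98/15,13.88, 36, 44.75, 50]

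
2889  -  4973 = -2084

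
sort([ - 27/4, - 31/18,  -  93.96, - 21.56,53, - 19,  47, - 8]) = [ - 93.96,  -  21.56,- 19, - 8,  -  27/4, - 31/18, 47,53 ]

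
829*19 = 15751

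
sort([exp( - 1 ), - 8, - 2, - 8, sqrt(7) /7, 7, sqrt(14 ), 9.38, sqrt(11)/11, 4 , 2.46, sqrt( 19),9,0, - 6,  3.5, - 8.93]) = [ -8.93,  -  8, - 8, - 6, - 2  ,  0, sqrt(11 ) /11,exp( - 1),sqrt(7)/7,2.46, 3.5, sqrt( 14 ), 4, sqrt( 19 ) , 7 , 9, 9.38]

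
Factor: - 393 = -3^1*131^1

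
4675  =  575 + 4100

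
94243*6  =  565458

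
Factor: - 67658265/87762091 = - 3^2 * 5^1*29^( - 1)*1503517^1 *3026279^(-1 )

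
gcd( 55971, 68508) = 9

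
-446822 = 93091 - 539913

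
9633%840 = 393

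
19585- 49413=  - 29828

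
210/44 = 105/22 = 4.77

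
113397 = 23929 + 89468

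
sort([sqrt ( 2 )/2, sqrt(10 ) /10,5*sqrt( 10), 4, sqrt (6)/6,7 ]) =[ sqrt( 10) /10, sqrt ( 6 ) /6,sqrt ( 2)/2 , 4,7,5 *sqrt(10 )]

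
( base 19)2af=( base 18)2f9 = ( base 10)927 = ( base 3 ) 1021100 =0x39f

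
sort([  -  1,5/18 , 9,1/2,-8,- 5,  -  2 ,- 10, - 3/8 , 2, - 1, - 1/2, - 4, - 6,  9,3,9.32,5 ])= [  -  10,-8,  -  6, - 5,-4, - 2, - 1, - 1,-1/2,-3/8,5/18,  1/2 , 2,3,5,9,9,  9.32 ]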